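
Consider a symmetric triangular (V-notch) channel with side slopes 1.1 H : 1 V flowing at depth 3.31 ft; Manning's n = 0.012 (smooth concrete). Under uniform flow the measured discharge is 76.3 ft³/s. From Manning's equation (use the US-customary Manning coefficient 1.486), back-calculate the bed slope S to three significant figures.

0.00200

A = z·y² = 1.1×3.31² = 12.05 ft²
P = 2y√(1+z²) = 2×3.31×√(1+1.1²) = 9.841 ft
R = A/P = 12.05/9.841 = 1.225 ft
S = (Q·n / (1.486·A·R^(2/3)))² = (76.3×0.012 / (1.486×12.05×1.145))² = 0.001995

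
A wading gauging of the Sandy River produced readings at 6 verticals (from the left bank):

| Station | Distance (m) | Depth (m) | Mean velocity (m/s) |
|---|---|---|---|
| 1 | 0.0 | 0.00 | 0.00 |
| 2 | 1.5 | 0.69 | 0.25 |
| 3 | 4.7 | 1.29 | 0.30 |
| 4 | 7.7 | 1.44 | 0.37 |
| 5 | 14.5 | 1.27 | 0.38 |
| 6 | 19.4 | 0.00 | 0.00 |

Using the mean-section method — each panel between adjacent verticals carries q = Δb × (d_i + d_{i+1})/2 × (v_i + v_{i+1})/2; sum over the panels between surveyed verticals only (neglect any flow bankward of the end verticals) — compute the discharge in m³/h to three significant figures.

Panel 1-2: Δb = 1.5 m, d̄ = (0.00+0.69)/2 = 0.345, v̄ = (0.00+0.25)/2 = 0.125 → q = 1.5×0.345×0.125 = 0.06469 m³/s
Panel 2-3: Δb = 3.2 m, d̄ = (0.69+1.29)/2 = 0.99, v̄ = (0.25+0.30)/2 = 0.275 → q = 3.2×0.99×0.275 = 0.8712 m³/s
Panel 3-4: Δb = 3 m, d̄ = (1.29+1.44)/2 = 1.365, v̄ = (0.30+0.37)/2 = 0.335 → q = 3×1.365×0.335 = 1.372 m³/s
Panel 4-5: Δb = 6.8 m, d̄ = (1.44+1.27)/2 = 1.355, v̄ = (0.37+0.38)/2 = 0.375 → q = 6.8×1.355×0.375 = 3.455 m³/s
Panel 5-6: Δb = 4.9 m, d̄ = (1.27+0.00)/2 = 0.635, v̄ = (0.38+0.00)/2 = 0.19 → q = 4.9×0.635×0.19 = 0.5912 m³/s
Q = Σ q = 6.354 m³/s
= 6.354 × 3600 = 22870 m³/h

22900 m³/h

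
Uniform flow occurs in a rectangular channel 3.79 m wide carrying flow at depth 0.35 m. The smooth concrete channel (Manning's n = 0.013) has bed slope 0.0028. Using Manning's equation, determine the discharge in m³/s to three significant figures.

A = b·y = 3.79 × 0.35 = 1.327 m²
P = b + 2y = 3.79 + 2×0.35 = 4.490 m
R = A/P = 1.327/4.490 = 0.2954 m
Q = (1/n)·A·R^(2/3)·S^(1/2) = (1/0.013) × 1.327 × 0.2954^(2/3) × 0.0028^(1/2) = 2.395 m³/s

2.40 m³/s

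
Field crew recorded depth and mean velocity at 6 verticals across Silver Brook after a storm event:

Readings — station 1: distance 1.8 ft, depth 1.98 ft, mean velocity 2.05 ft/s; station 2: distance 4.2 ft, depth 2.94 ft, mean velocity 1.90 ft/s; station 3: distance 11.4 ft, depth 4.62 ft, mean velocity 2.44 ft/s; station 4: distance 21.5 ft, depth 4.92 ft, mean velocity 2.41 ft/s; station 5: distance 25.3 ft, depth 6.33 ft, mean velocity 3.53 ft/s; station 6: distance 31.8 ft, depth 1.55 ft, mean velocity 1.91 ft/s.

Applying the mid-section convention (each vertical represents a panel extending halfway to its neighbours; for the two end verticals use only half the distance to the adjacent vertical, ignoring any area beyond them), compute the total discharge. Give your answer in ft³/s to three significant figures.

336 ft³/s

w_1 = (4.2 − 1.8)/2 = 1.2 ft; q_1 = 2.05 × 1.98 × 1.2 = 4.871 ft³/s
w_2 = (11.4 − 1.8)/2 = 4.8 ft; q_2 = 1.90 × 2.94 × 4.8 = 26.81 ft³/s
w_3 = (21.5 − 4.2)/2 = 8.65 ft; q_3 = 2.44 × 4.62 × 8.65 = 97.51 ft³/s
w_4 = (25.3 − 11.4)/2 = 6.95 ft; q_4 = 2.41 × 4.92 × 6.95 = 82.41 ft³/s
w_5 = (31.8 − 21.5)/2 = 5.15 ft; q_5 = 3.53 × 6.33 × 5.15 = 115.1 ft³/s
w_6 = (31.8 − 25.3)/2 = 3.25 ft; q_6 = 1.91 × 1.55 × 3.25 = 9.622 ft³/s
Q = Σ qᵢ = 336.3 ft³/s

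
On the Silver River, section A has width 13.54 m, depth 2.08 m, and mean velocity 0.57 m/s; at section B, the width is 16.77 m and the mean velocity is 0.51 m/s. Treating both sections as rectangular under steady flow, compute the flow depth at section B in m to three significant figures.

1.88 m

Q = A₁V₁ = (13.54×2.08) × 0.57 = 16.05 m³/s
d₂ = Q/(b₂ V₂) = 16.05/(16.77×0.51) = 1.877 m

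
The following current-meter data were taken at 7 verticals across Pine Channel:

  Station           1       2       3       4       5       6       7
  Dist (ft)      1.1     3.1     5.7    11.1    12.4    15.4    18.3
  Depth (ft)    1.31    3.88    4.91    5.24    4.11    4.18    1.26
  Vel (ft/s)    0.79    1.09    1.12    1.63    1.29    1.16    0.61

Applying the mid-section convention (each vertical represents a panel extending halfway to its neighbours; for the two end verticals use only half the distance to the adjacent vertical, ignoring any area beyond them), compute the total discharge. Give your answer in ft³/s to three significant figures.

88.2 ft³/s

w_1 = (3.1 − 1.1)/2 = 1 ft; q_1 = 0.79 × 1.31 × 1 = 1.035 ft³/s
w_2 = (5.7 − 1.1)/2 = 2.3 ft; q_2 = 1.09 × 3.88 × 2.3 = 9.727 ft³/s
w_3 = (11.1 − 3.1)/2 = 4 ft; q_3 = 1.12 × 4.91 × 4 = 22.00 ft³/s
w_4 = (12.4 − 5.7)/2 = 3.35 ft; q_4 = 1.63 × 5.24 × 3.35 = 28.61 ft³/s
w_5 = (15.4 − 11.1)/2 = 2.15 ft; q_5 = 1.29 × 4.11 × 2.15 = 11.40 ft³/s
w_6 = (18.3 − 12.4)/2 = 2.95 ft; q_6 = 1.16 × 4.18 × 2.95 = 14.30 ft³/s
w_7 = (18.3 − 15.4)/2 = 1.45 ft; q_7 = 0.61 × 1.26 × 1.45 = 1.114 ft³/s
Q = Σ qᵢ = 88.19 ft³/s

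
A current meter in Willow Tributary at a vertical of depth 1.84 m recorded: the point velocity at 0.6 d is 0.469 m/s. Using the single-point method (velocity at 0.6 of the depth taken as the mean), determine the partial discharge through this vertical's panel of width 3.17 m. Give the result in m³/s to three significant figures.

v̄ = v₀.₆ = 0.469 m/s
q = v̄ × d × w = 0.4690 × 1.84 × 3.17 = 2.736 m³/s

2.74 m³/s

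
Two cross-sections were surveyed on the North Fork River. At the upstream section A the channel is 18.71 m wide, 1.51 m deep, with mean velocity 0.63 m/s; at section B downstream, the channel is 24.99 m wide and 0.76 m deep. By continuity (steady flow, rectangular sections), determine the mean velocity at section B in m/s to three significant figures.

0.937 m/s

Q = A₁V₁ = (18.71×1.51) × 0.63 = 17.80 m³/s
A₂ = 24.99 × 0.76 = 18.99 m²
V₂ = Q/A₂ = 17.80/18.99 = 0.9372 m/s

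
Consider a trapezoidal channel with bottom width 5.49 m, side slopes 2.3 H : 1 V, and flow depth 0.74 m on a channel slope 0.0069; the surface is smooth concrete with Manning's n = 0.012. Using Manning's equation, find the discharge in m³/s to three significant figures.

25.6 m³/s

A = (b + z·y)·y = (5.49 + 2.3×0.74)×0.74 = 5.322 m²
P = b + 2y√(1+z²) = 5.49 + 2×0.74×√(1+2.3²) = 9.202 m
R = A/P = 5.322/9.202 = 0.5784 m
Q = (1/n)·A·R^(2/3)·S^(1/2) = (1/0.012) × 5.322 × 0.5784^(2/3) × 0.0069^(1/2) = 25.57 m³/s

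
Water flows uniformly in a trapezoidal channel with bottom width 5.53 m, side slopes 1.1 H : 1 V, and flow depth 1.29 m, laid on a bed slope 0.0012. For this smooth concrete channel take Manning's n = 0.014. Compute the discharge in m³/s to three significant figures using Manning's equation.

21.5 m³/s

A = (b + z·y)·y = (5.53 + 1.1×1.29)×1.29 = 8.964 m²
P = b + 2y√(1+z²) = 5.53 + 2×1.29×√(1+1.1²) = 9.365 m
R = A/P = 8.964/9.365 = 0.9572 m
Q = (1/n)·A·R^(2/3)·S^(1/2) = (1/0.014) × 8.964 × 0.9572^(2/3) × 0.0012^(1/2) = 21.54 m³/s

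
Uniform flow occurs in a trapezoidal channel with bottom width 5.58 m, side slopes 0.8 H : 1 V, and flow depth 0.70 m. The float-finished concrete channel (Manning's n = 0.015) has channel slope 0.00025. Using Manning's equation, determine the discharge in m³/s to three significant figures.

3.16 m³/s

A = (b + z·y)·y = (5.58 + 0.8×0.70)×0.70 = 4.298 m²
P = b + 2y√(1+z²) = 5.58 + 2×0.70×√(1+0.8²) = 7.373 m
R = A/P = 4.298/7.373 = 0.5829 m
Q = (1/n)·A·R^(2/3)·S^(1/2) = (1/0.015) × 4.298 × 0.5829^(2/3) × 0.00025^(1/2) = 3.162 m³/s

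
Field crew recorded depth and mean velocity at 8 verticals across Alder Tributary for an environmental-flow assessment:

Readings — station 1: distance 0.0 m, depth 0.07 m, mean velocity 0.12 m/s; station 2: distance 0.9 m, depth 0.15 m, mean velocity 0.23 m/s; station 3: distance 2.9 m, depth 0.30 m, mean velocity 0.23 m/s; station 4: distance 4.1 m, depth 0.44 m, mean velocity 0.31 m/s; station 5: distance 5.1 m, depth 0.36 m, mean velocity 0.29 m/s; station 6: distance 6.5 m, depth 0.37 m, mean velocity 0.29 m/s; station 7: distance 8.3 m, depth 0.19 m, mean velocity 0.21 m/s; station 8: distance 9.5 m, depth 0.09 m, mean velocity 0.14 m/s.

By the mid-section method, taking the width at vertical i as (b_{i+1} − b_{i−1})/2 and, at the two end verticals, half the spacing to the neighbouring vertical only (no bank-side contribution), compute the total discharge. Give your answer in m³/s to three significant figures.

0.679 m³/s

w_1 = (0.9 − 0.0)/2 = 0.45 m; q_1 = 0.12 × 0.07 × 0.45 = 0.003780 m³/s
w_2 = (2.9 − 0.0)/2 = 1.45 m; q_2 = 0.23 × 0.15 × 1.45 = 0.05003 m³/s
w_3 = (4.1 − 0.9)/2 = 1.6 m; q_3 = 0.23 × 0.30 × 1.6 = 0.1104 m³/s
w_4 = (5.1 − 2.9)/2 = 1.1 m; q_4 = 0.31 × 0.44 × 1.1 = 0.1500 m³/s
w_5 = (6.5 − 4.1)/2 = 1.2 m; q_5 = 0.29 × 0.36 × 1.2 = 0.1253 m³/s
w_6 = (8.3 − 5.1)/2 = 1.6 m; q_6 = 0.29 × 0.37 × 1.6 = 0.1717 m³/s
w_7 = (9.5 − 6.5)/2 = 1.5 m; q_7 = 0.21 × 0.19 × 1.5 = 0.05985 m³/s
w_8 = (9.5 − 8.3)/2 = 0.6 m; q_8 = 0.14 × 0.09 × 0.6 = 0.007560 m³/s
Q = Σ qᵢ = 0.6786 m³/s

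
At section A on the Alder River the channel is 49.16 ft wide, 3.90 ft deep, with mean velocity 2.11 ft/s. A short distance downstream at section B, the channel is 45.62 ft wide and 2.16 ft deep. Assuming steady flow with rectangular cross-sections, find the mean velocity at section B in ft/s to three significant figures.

Q = A₁V₁ = (49.16×3.90) × 2.11 = 404.5 ft³/s
A₂ = 45.62 × 2.16 = 98.54 ft²
V₂ = Q/A₂ = 404.5/98.54 = 4.105 ft/s

4.11 ft/s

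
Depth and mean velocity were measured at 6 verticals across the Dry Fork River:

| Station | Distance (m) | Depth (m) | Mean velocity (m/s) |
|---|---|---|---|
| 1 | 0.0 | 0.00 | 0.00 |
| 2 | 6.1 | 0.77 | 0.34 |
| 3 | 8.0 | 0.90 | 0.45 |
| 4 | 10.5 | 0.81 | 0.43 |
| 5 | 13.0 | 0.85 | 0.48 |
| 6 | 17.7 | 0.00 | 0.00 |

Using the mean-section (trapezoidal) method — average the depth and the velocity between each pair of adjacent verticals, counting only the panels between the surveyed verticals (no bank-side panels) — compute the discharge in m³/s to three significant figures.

Panel 1-2: Δb = 6.1 m, d̄ = (0.00+0.77)/2 = 0.385, v̄ = (0.00+0.34)/2 = 0.17 → q = 6.1×0.385×0.17 = 0.3992 m³/s
Panel 2-3: Δb = 1.9 m, d̄ = (0.77+0.90)/2 = 0.835, v̄ = (0.34+0.45)/2 = 0.395 → q = 1.9×0.835×0.395 = 0.6267 m³/s
Panel 3-4: Δb = 2.5 m, d̄ = (0.90+0.81)/2 = 0.855, v̄ = (0.45+0.43)/2 = 0.44 → q = 2.5×0.855×0.44 = 0.9405 m³/s
Panel 4-5: Δb = 2.5 m, d̄ = (0.81+0.85)/2 = 0.83, v̄ = (0.43+0.48)/2 = 0.455 → q = 2.5×0.83×0.455 = 0.9441 m³/s
Panel 5-6: Δb = 4.7 m, d̄ = (0.85+0.00)/2 = 0.425, v̄ = (0.48+0.00)/2 = 0.24 → q = 4.7×0.425×0.24 = 0.4794 m³/s
Q = Σ q = 3.390 m³/s

3.39 m³/s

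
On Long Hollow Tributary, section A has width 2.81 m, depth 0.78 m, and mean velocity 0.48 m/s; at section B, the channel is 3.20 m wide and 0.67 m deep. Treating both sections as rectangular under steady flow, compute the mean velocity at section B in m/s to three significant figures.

0.491 m/s

Q = A₁V₁ = (2.81×0.78) × 0.48 = 1.052 m³/s
A₂ = 3.20 × 0.67 = 2.144 m²
V₂ = Q/A₂ = 1.052/2.144 = 0.4907 m/s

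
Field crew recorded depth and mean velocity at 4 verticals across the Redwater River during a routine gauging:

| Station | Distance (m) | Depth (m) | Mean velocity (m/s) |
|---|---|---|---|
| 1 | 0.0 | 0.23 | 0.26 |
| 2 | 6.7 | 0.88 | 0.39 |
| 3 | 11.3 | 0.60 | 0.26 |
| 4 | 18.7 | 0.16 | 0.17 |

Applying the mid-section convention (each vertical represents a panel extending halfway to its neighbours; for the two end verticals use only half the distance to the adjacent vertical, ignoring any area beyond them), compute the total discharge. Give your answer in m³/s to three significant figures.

w_1 = (6.7 − 0.0)/2 = 3.35 m; q_1 = 0.26 × 0.23 × 3.35 = 0.2003 m³/s
w_2 = (11.3 − 0.0)/2 = 5.65 m; q_2 = 0.39 × 0.88 × 5.65 = 1.939 m³/s
w_3 = (18.7 − 6.7)/2 = 6 m; q_3 = 0.26 × 0.60 × 6 = 0.9360 m³/s
w_4 = (18.7 − 11.3)/2 = 3.7 m; q_4 = 0.17 × 0.16 × 3.7 = 0.1006 m³/s
Q = Σ qᵢ = 3.176 m³/s

3.18 m³/s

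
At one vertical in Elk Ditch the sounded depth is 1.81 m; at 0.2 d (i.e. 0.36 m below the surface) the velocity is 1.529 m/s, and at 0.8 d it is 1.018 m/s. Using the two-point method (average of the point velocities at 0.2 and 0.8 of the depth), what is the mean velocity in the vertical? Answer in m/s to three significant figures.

v̄ = (1.529 + 1.018) / 2 = 1.274 m/s

1.27 m/s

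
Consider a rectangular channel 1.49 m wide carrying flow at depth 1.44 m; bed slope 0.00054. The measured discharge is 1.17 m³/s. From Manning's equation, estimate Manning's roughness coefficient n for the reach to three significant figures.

0.0265

A = b·y = 1.49 × 1.44 = 2.146 m²
P = b + 2y = 1.49 + 2×1.44 = 4.370 m
R = A/P = 2.146/4.370 = 0.4910 m
n = (1/Q)·A·R^(2/3)·S^(1/2) = (1/1.17) × 2.146 × 0.6224 × 0.02324 = 0.02652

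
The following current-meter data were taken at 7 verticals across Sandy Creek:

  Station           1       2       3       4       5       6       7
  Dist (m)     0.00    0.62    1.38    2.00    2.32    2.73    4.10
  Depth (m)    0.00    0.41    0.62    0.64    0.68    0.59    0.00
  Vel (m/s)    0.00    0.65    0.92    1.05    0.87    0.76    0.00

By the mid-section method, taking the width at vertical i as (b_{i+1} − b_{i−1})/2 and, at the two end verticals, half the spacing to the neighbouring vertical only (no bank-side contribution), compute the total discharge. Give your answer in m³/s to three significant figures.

w_2 = (1.38 − 0.00)/2 = 0.69 m; q_2 = 0.65 × 0.41 × 0.69 = 0.1839 m³/s
w_3 = (2.00 − 0.62)/2 = 0.69 m; q_3 = 0.92 × 0.62 × 0.69 = 0.3936 m³/s
w_4 = (2.32 − 1.38)/2 = 0.47 m; q_4 = 1.05 × 0.64 × 0.47 = 0.3158 m³/s
w_5 = (2.73 − 2.00)/2 = 0.365 m; q_5 = 0.87 × 0.68 × 0.365 = 0.2159 m³/s
w_6 = (4.10 − 2.32)/2 = 0.89 m; q_6 = 0.76 × 0.59 × 0.89 = 0.3991 m³/s
Stations 1, 7 contribute zero (depth or velocity is 0).
Q = Σ qᵢ = 1.508 m³/s

1.51 m³/s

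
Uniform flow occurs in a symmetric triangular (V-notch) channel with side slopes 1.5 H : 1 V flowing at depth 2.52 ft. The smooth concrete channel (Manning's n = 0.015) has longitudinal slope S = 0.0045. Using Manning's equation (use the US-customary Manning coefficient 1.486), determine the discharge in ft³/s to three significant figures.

65.3 ft³/s

A = z·y² = 1.5×2.52² = 9.526 ft²
P = 2y√(1+z²) = 2×2.52×√(1+1.5²) = 9.086 ft
R = A/P = 9.526/9.086 = 1.048 ft
Q = (1.486/n)·A·R^(2/3)·S^(1/2) = (1.486/0.015) × 9.526 × 1.048^(2/3) × 0.0045^(1/2) = 65.33 ft³/s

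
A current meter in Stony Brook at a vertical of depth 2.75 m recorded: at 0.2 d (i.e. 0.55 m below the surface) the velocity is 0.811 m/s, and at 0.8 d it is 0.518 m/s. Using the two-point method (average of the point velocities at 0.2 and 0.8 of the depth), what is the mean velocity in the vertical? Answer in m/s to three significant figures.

v̄ = (0.811 + 0.518) / 2 = 0.6645 m/s

0.665 m/s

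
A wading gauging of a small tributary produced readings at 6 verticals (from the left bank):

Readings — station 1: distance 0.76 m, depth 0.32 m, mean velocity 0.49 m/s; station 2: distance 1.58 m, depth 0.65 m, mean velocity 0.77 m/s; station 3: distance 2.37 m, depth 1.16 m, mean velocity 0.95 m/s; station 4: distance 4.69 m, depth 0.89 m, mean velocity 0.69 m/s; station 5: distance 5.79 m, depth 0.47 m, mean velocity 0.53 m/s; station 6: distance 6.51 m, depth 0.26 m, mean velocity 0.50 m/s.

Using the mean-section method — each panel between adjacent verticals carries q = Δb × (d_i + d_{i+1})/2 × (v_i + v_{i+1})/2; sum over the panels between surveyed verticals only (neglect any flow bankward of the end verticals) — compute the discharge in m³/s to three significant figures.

3.41 m³/s

Panel 1-2: Δb = 0.82 m, d̄ = (0.32+0.65)/2 = 0.485, v̄ = (0.49+0.77)/2 = 0.63 → q = 0.82×0.485×0.63 = 0.2506 m³/s
Panel 2-3: Δb = 0.79 m, d̄ = (0.65+1.16)/2 = 0.905, v̄ = (0.77+0.95)/2 = 0.86 → q = 0.79×0.905×0.86 = 0.6149 m³/s
Panel 3-4: Δb = 2.32 m, d̄ = (1.16+0.89)/2 = 1.025, v̄ = (0.95+0.69)/2 = 0.82 → q = 2.32×1.025×0.82 = 1.950 m³/s
Panel 4-5: Δb = 1.1 m, d̄ = (0.89+0.47)/2 = 0.68, v̄ = (0.69+0.53)/2 = 0.61 → q = 1.1×0.68×0.61 = 0.4563 m³/s
Panel 5-6: Δb = 0.72 m, d̄ = (0.47+0.26)/2 = 0.365, v̄ = (0.53+0.50)/2 = 0.515 → q = 0.72×0.365×0.515 = 0.1353 m³/s
Q = Σ q = 3.407 m³/s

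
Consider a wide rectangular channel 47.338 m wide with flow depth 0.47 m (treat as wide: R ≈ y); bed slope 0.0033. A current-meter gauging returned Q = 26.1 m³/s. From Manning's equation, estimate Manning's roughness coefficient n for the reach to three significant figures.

A = b·y = 47.338 × 0.47 = 22.25 m²
Wide channel: R ≈ y = 0.47 m
n = (1/Q)·A·R^(2/3)·S^(1/2) = (1/26.1) × 22.25 × 0.6045 × 0.05745 = 0.02960

0.0296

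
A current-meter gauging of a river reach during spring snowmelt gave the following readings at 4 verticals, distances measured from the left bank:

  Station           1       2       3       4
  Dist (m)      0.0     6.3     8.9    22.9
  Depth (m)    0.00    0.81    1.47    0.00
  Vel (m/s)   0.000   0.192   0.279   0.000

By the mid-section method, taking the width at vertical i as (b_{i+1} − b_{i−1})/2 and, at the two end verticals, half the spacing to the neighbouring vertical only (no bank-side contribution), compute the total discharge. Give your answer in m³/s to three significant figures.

4.10 m³/s

w_2 = (8.9 − 0.0)/2 = 4.45 m; q_2 = 0.192 × 0.81 × 4.45 = 0.6921 m³/s
w_3 = (22.9 − 6.3)/2 = 8.3 m; q_3 = 0.279 × 1.47 × 8.3 = 3.404 m³/s
Stations 1, 4 contribute zero (depth or velocity is 0).
Q = Σ qᵢ = 4.096 m³/s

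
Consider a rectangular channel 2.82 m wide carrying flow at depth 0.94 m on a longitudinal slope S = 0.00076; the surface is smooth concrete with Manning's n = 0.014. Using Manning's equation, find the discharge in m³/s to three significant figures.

A = b·y = 2.82 × 0.94 = 2.651 m²
P = b + 2y = 2.82 + 2×0.94 = 4.700 m
R = A/P = 2.651/4.700 = 0.5640 m
Q = (1/n)·A·R^(2/3)·S^(1/2) = (1/0.014) × 2.651 × 0.5640^(2/3) × 0.00076^(1/2) = 3.563 m³/s

3.56 m³/s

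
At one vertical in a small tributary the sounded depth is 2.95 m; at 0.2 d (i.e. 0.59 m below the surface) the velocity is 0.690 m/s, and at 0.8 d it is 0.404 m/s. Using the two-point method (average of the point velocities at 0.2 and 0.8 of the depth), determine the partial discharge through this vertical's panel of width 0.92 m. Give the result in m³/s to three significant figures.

1.48 m³/s

v̄ = (0.690 + 0.404) / 2 = 0.5470 m/s
q = v̄ × d × w = 0.5470 × 2.95 × 0.92 = 1.485 m³/s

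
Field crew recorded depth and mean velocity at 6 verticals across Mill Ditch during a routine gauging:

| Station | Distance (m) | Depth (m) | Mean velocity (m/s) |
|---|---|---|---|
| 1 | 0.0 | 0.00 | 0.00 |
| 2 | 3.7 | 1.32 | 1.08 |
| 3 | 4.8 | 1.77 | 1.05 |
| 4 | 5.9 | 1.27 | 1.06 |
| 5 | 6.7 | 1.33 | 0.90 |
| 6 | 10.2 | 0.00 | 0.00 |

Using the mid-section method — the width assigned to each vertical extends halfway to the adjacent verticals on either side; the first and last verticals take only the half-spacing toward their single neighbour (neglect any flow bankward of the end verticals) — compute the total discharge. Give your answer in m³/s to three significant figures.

w_2 = (4.8 − 0.0)/2 = 2.4 m; q_2 = 1.08 × 1.32 × 2.4 = 3.421 m³/s
w_3 = (5.9 − 3.7)/2 = 1.1 m; q_3 = 1.05 × 1.77 × 1.1 = 2.044 m³/s
w_4 = (6.7 − 4.8)/2 = 0.95 m; q_4 = 1.06 × 1.27 × 0.95 = 1.279 m³/s
w_5 = (10.2 − 5.9)/2 = 2.15 m; q_5 = 0.90 × 1.33 × 2.15 = 2.574 m³/s
Stations 1, 6 contribute zero (depth or velocity is 0).
Q = Σ qᵢ = 9.318 m³/s

9.32 m³/s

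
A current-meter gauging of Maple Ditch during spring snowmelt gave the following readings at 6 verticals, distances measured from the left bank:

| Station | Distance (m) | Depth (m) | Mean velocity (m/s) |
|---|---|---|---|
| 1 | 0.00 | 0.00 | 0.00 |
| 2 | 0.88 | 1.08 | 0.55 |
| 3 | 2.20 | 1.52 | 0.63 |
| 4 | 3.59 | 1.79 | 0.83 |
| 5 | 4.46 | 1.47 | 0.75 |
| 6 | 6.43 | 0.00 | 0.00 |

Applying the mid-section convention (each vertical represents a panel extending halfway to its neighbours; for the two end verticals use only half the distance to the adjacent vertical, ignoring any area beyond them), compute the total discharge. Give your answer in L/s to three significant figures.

5200 L/s

w_2 = (2.20 − 0.00)/2 = 1.1 m; q_2 = 0.55 × 1.08 × 1.1 = 0.6534 m³/s
w_3 = (3.59 − 0.88)/2 = 1.355 m; q_3 = 0.63 × 1.52 × 1.355 = 1.298 m³/s
w_4 = (4.46 − 2.20)/2 = 1.13 m; q_4 = 0.83 × 1.79 × 1.13 = 1.679 m³/s
w_5 = (6.43 − 3.59)/2 = 1.42 m; q_5 = 0.75 × 1.47 × 1.42 = 1.566 m³/s
Stations 1, 6 contribute zero (depth or velocity is 0).
Q = Σ qᵢ = 5.195 m³/s
= 5.195 × 1000 = 5195 L/s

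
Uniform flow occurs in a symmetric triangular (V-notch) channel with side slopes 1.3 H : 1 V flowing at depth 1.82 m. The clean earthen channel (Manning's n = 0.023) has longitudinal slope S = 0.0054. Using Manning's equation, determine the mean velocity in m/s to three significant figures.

A = z·y² = 1.3×1.82² = 4.306 m²
P = 2y√(1+z²) = 2×1.82×√(1+1.3²) = 5.970 m
R = A/P = 4.306/5.970 = 0.7213 m
Q = (1/n)·A·R^(2/3)·S^(1/2) = (1/0.023) × 4.306 × 0.7213^(2/3) × 0.0054^(1/2) = 11.07 m³/s
V = Q/A = 11.07/4.306 = 2.570 m/s

2.57 m/s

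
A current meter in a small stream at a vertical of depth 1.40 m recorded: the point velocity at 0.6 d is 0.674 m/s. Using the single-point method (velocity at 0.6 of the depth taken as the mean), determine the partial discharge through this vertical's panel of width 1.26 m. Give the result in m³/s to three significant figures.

v̄ = v₀.₆ = 0.674 m/s
q = v̄ × d × w = 0.6740 × 1.40 × 1.26 = 1.189 m³/s

1.19 m³/s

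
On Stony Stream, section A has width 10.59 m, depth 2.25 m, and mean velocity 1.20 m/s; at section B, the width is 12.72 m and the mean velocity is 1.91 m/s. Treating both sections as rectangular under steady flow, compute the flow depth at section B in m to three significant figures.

Q = A₁V₁ = (10.59×2.25) × 1.20 = 28.59 m³/s
d₂ = Q/(b₂ V₂) = 28.59/(12.72×1.91) = 1.177 m

1.18 m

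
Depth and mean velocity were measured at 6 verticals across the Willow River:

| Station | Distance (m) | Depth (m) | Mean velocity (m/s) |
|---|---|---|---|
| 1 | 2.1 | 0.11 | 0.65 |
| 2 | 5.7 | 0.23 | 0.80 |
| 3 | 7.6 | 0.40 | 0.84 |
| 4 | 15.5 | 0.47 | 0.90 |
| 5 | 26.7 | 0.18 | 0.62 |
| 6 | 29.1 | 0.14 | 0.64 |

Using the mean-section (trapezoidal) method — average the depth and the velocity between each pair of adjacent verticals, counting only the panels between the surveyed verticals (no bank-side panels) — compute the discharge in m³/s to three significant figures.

Panel 1-2: Δb = 3.6 m, d̄ = (0.11+0.23)/2 = 0.17, v̄ = (0.65+0.80)/2 = 0.725 → q = 3.6×0.17×0.725 = 0.4437 m³/s
Panel 2-3: Δb = 1.9 m, d̄ = (0.23+0.40)/2 = 0.315, v̄ = (0.80+0.84)/2 = 0.82 → q = 1.9×0.315×0.82 = 0.4908 m³/s
Panel 3-4: Δb = 7.9 m, d̄ = (0.40+0.47)/2 = 0.435, v̄ = (0.84+0.90)/2 = 0.87 → q = 7.9×0.435×0.87 = 2.990 m³/s
Panel 4-5: Δb = 11.2 m, d̄ = (0.47+0.18)/2 = 0.325, v̄ = (0.90+0.62)/2 = 0.76 → q = 11.2×0.325×0.76 = 2.766 m³/s
Panel 5-6: Δb = 2.4 m, d̄ = (0.18+0.14)/2 = 0.16, v̄ = (0.62+0.64)/2 = 0.63 → q = 2.4×0.16×0.63 = 0.2419 m³/s
Q = Σ q = 6.933 m³/s

6.93 m³/s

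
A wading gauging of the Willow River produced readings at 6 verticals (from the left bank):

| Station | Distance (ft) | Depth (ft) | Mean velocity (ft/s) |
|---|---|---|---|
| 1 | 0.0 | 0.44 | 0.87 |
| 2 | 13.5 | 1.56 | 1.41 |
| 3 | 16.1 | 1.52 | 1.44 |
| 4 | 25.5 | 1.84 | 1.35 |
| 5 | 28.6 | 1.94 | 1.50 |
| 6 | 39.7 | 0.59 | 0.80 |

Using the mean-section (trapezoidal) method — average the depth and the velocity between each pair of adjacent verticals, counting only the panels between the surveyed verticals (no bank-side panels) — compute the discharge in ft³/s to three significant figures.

67.6 ft³/s

Panel 1-2: Δb = 13.5 ft, d̄ = (0.44+1.56)/2 = 1, v̄ = (0.87+1.41)/2 = 1.14 → q = 13.5×1×1.14 = 15.39 ft³/s
Panel 2-3: Δb = 2.6 ft, d̄ = (1.56+1.52)/2 = 1.54, v̄ = (1.41+1.44)/2 = 1.425 → q = 2.6×1.54×1.425 = 5.706 ft³/s
Panel 3-4: Δb = 9.4 ft, d̄ = (1.52+1.84)/2 = 1.68, v̄ = (1.44+1.35)/2 = 1.395 → q = 9.4×1.68×1.395 = 22.03 ft³/s
Panel 4-5: Δb = 3.1 ft, d̄ = (1.84+1.94)/2 = 1.89, v̄ = (1.35+1.50)/2 = 1.425 → q = 3.1×1.89×1.425 = 8.349 ft³/s
Panel 5-6: Δb = 11.1 ft, d̄ = (1.94+0.59)/2 = 1.265, v̄ = (1.50+0.80)/2 = 1.15 → q = 11.1×1.265×1.15 = 16.15 ft³/s
Q = Σ q = 67.62 ft³/s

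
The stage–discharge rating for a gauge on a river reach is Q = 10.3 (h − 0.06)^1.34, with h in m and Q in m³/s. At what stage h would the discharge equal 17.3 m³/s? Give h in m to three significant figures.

h − h₀ = (Q/C)^(1/b) = (17.3/10.3)^(1/1.34) = 1.473 m
h = 0.06 + 1.473 = 1.533 m

1.53 m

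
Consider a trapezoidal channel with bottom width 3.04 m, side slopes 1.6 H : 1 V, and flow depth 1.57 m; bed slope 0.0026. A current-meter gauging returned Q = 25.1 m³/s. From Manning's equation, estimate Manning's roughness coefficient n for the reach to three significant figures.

0.0174

A = (b + z·y)·y = (3.04 + 1.6×1.57)×1.57 = 8.717 m²
P = b + 2y√(1+z²) = 3.04 + 2×1.57×√(1+1.6²) = 8.965 m
R = A/P = 8.717/8.965 = 0.9723 m
n = (1/Q)·A·R^(2/3)·S^(1/2) = (1/25.1) × 8.717 × 0.9815 × 0.05099 = 0.01738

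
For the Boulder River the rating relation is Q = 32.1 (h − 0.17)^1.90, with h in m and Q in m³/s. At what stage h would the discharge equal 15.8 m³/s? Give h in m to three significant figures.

h − h₀ = (Q/C)^(1/b) = (15.8/32.1)^(1/1.90) = 0.6886 m
h = 0.17 + 0.6886 = 0.8586 m

0.859 m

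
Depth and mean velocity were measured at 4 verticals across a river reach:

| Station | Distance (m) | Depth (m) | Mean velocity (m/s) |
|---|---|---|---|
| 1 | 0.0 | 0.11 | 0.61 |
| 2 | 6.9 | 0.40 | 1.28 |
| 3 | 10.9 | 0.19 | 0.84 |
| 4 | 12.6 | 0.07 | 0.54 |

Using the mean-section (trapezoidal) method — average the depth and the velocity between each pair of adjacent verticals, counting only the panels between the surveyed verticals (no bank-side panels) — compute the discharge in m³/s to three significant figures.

Panel 1-2: Δb = 6.9 m, d̄ = (0.11+0.40)/2 = 0.255, v̄ = (0.61+1.28)/2 = 0.945 → q = 6.9×0.255×0.945 = 1.663 m³/s
Panel 2-3: Δb = 4 m, d̄ = (0.40+0.19)/2 = 0.295, v̄ = (1.28+0.84)/2 = 1.06 → q = 4×0.295×1.06 = 1.251 m³/s
Panel 3-4: Δb = 1.7 m, d̄ = (0.19+0.07)/2 = 0.13, v̄ = (0.84+0.54)/2 = 0.69 → q = 1.7×0.13×0.69 = 0.1525 m³/s
Q = Σ q = 3.066 m³/s

3.07 m³/s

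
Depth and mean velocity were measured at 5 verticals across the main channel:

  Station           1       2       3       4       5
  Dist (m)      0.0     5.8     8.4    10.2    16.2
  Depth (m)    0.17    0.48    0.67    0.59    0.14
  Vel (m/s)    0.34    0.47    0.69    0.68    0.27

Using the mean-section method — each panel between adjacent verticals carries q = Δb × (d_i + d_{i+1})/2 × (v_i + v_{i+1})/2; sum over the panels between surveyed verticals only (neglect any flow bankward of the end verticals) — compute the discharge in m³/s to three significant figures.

Panel 1-2: Δb = 5.8 m, d̄ = (0.17+0.48)/2 = 0.325, v̄ = (0.34+0.47)/2 = 0.405 → q = 5.8×0.325×0.405 = 0.7634 m³/s
Panel 2-3: Δb = 2.6 m, d̄ = (0.48+0.67)/2 = 0.575, v̄ = (0.47+0.69)/2 = 0.58 → q = 2.6×0.575×0.58 = 0.8671 m³/s
Panel 3-4: Δb = 1.8 m, d̄ = (0.67+0.59)/2 = 0.63, v̄ = (0.69+0.68)/2 = 0.685 → q = 1.8×0.63×0.685 = 0.7768 m³/s
Panel 4-5: Δb = 6 m, d̄ = (0.59+0.14)/2 = 0.365, v̄ = (0.68+0.27)/2 = 0.475 → q = 6×0.365×0.475 = 1.040 m³/s
Q = Σ q = 3.448 m³/s

3.45 m³/s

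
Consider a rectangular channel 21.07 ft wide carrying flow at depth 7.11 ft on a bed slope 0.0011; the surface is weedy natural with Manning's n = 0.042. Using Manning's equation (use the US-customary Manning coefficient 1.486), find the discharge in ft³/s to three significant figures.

A = b·y = 21.07 × 7.11 = 149.8 ft²
P = b + 2y = 21.07 + 2×7.11 = 35.29 ft
R = A/P = 149.8/35.29 = 4.245 ft
Q = (1.486/n)·A·R^(2/3)·S^(1/2) = (1.486/0.042) × 149.8 × 4.245^(2/3) × 0.0011^(1/2) = 460.9 ft³/s

461 ft³/s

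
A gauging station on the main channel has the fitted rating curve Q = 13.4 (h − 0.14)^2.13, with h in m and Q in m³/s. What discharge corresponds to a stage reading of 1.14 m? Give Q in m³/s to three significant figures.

Q = 13.4 × (1.14 − 0.14)^2.13 = 13.4 × 1^2.13 = 13.40 m³/s

13.4 m³/s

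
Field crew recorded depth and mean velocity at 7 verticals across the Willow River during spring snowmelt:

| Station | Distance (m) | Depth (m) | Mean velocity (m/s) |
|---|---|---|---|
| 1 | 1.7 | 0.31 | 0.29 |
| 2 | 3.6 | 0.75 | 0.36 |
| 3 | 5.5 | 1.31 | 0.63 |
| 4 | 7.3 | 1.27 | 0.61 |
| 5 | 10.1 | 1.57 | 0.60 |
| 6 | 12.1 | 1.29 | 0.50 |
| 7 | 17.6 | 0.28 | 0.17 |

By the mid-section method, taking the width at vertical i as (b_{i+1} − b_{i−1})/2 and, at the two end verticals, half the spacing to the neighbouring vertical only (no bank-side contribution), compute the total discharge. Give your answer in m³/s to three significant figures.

w_1 = (3.6 − 1.7)/2 = 0.95 m; q_1 = 0.29 × 0.31 × 0.95 = 0.08541 m³/s
w_2 = (5.5 − 1.7)/2 = 1.9 m; q_2 = 0.36 × 0.75 × 1.9 = 0.5130 m³/s
w_3 = (7.3 − 3.6)/2 = 1.85 m; q_3 = 0.63 × 1.31 × 1.85 = 1.527 m³/s
w_4 = (10.1 − 5.5)/2 = 2.3 m; q_4 = 0.61 × 1.27 × 2.3 = 1.782 m³/s
w_5 = (12.1 − 7.3)/2 = 2.4 m; q_5 = 0.60 × 1.57 × 2.4 = 2.261 m³/s
w_6 = (17.6 − 10.1)/2 = 3.75 m; q_6 = 0.50 × 1.29 × 3.75 = 2.419 m³/s
w_7 = (17.6 − 12.1)/2 = 2.75 m; q_7 = 0.17 × 0.28 × 2.75 = 0.1309 m³/s
Q = Σ qᵢ = 8.717 m³/s

8.72 m³/s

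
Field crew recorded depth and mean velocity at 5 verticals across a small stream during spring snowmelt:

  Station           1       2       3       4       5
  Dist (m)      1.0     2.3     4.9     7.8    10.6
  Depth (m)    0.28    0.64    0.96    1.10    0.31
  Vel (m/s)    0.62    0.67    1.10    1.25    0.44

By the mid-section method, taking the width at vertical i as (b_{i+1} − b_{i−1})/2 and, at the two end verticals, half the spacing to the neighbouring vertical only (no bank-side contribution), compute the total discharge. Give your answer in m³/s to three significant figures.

w_1 = (2.3 − 1.0)/2 = 0.65 m; q_1 = 0.62 × 0.28 × 0.65 = 0.1128 m³/s
w_2 = (4.9 − 1.0)/2 = 1.95 m; q_2 = 0.67 × 0.64 × 1.95 = 0.8362 m³/s
w_3 = (7.8 − 2.3)/2 = 2.75 m; q_3 = 1.10 × 0.96 × 2.75 = 2.904 m³/s
w_4 = (10.6 − 4.9)/2 = 2.85 m; q_4 = 1.25 × 1.10 × 2.85 = 3.919 m³/s
w_5 = (10.6 − 7.8)/2 = 1.4 m; q_5 = 0.44 × 0.31 × 1.4 = 0.1910 m³/s
Q = Σ qᵢ = 7.963 m³/s

7.96 m³/s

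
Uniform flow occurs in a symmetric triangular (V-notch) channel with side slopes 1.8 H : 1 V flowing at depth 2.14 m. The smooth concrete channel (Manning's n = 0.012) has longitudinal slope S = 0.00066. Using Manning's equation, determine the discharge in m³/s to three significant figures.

16.9 m³/s

A = z·y² = 1.8×2.14² = 8.243 m²
P = 2y√(1+z²) = 2×2.14×√(1+1.8²) = 8.813 m
R = A/P = 8.243/8.813 = 0.9353 m
Q = (1/n)·A·R^(2/3)·S^(1/2) = (1/0.012) × 8.243 × 0.9353^(2/3) × 0.00066^(1/2) = 16.88 m³/s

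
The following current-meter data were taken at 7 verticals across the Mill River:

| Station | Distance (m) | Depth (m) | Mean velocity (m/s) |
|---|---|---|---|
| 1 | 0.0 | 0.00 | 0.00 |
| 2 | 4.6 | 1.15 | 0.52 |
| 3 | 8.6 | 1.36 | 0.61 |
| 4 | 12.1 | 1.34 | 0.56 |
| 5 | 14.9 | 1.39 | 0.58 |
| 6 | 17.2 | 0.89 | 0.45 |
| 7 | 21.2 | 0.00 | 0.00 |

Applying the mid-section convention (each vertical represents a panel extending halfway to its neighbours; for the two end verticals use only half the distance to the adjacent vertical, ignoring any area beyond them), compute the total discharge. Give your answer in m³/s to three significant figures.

w_2 = (8.6 − 0.0)/2 = 4.3 m; q_2 = 0.52 × 1.15 × 4.3 = 2.571 m³/s
w_3 = (12.1 − 4.6)/2 = 3.75 m; q_3 = 0.61 × 1.36 × 3.75 = 3.111 m³/s
w_4 = (14.9 − 8.6)/2 = 3.15 m; q_4 = 0.56 × 1.34 × 3.15 = 2.364 m³/s
w_5 = (17.2 − 12.1)/2 = 2.55 m; q_5 = 0.58 × 1.39 × 2.55 = 2.056 m³/s
w_6 = (21.2 − 14.9)/2 = 3.15 m; q_6 = 0.45 × 0.89 × 3.15 = 1.262 m³/s
Stations 1, 7 contribute zero (depth or velocity is 0).
Q = Σ qᵢ = 11.36 m³/s

11.4 m³/s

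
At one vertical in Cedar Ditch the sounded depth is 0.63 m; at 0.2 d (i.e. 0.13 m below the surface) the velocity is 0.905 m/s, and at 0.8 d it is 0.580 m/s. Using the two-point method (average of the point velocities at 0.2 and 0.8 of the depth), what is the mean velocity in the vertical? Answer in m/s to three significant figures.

0.743 m/s

v̄ = (0.905 + 0.580) / 2 = 0.7425 m/s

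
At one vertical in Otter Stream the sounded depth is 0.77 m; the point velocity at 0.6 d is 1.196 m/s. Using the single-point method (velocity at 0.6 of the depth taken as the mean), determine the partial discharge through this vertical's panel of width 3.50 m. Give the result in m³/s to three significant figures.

v̄ = v₀.₆ = 1.196 m/s
q = v̄ × d × w = 1.196 × 0.77 × 3.50 = 3.223 m³/s

3.22 m³/s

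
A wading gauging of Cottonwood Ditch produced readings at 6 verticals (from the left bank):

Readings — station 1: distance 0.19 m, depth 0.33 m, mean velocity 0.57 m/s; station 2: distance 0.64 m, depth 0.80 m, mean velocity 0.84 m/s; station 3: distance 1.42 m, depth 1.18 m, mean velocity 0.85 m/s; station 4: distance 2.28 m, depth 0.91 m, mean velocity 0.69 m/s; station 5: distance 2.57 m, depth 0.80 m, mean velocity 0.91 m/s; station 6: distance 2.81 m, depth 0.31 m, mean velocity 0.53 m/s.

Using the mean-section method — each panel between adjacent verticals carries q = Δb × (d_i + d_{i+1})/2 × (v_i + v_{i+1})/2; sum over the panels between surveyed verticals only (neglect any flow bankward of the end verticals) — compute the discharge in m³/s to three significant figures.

Panel 1-2: Δb = 0.45 m, d̄ = (0.33+0.80)/2 = 0.565, v̄ = (0.57+0.84)/2 = 0.705 → q = 0.45×0.565×0.705 = 0.1792 m³/s
Panel 2-3: Δb = 0.78 m, d̄ = (0.80+1.18)/2 = 0.99, v̄ = (0.84+0.85)/2 = 0.845 → q = 0.78×0.99×0.845 = 0.6525 m³/s
Panel 3-4: Δb = 0.86 m, d̄ = (1.18+0.91)/2 = 1.045, v̄ = (0.85+0.69)/2 = 0.77 → q = 0.86×1.045×0.77 = 0.6920 m³/s
Panel 4-5: Δb = 0.29 m, d̄ = (0.91+0.80)/2 = 0.855, v̄ = (0.69+0.91)/2 = 0.8 → q = 0.29×0.855×0.8 = 0.1984 m³/s
Panel 5-6: Δb = 0.24 m, d̄ = (0.80+0.31)/2 = 0.555, v̄ = (0.91+0.53)/2 = 0.72 → q = 0.24×0.555×0.72 = 0.09590 m³/s
Q = Σ q = 1.818 m³/s

1.82 m³/s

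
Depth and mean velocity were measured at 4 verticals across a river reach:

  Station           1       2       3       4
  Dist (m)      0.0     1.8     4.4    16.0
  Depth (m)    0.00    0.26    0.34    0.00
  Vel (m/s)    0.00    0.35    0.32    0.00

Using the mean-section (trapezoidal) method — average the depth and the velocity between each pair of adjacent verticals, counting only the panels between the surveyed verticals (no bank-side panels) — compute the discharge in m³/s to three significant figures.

0.618 m³/s

Panel 1-2: Δb = 1.8 m, d̄ = (0.00+0.26)/2 = 0.13, v̄ = (0.00+0.35)/2 = 0.175 → q = 1.8×0.13×0.175 = 0.04095 m³/s
Panel 2-3: Δb = 2.6 m, d̄ = (0.26+0.34)/2 = 0.3, v̄ = (0.35+0.32)/2 = 0.335 → q = 2.6×0.3×0.335 = 0.2613 m³/s
Panel 3-4: Δb = 11.6 m, d̄ = (0.34+0.00)/2 = 0.17, v̄ = (0.32+0.00)/2 = 0.16 → q = 11.6×0.17×0.16 = 0.3155 m³/s
Q = Σ q = 0.6178 m³/s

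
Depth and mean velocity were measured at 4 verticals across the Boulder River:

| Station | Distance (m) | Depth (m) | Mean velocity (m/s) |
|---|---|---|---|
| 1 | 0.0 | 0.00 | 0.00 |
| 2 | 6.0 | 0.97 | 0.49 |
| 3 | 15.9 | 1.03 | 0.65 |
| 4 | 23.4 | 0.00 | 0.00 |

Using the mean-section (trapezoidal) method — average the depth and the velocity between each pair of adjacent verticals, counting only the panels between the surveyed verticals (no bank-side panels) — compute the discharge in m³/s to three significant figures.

Panel 1-2: Δb = 6 m, d̄ = (0.00+0.97)/2 = 0.485, v̄ = (0.00+0.49)/2 = 0.245 → q = 6×0.485×0.245 = 0.7130 m³/s
Panel 2-3: Δb = 9.9 m, d̄ = (0.97+1.03)/2 = 1, v̄ = (0.49+0.65)/2 = 0.57 → q = 9.9×1×0.57 = 5.643 m³/s
Panel 3-4: Δb = 7.5 m, d̄ = (1.03+0.00)/2 = 0.515, v̄ = (0.65+0.00)/2 = 0.325 → q = 7.5×0.515×0.325 = 1.255 m³/s
Q = Σ q = 7.611 m³/s

7.61 m³/s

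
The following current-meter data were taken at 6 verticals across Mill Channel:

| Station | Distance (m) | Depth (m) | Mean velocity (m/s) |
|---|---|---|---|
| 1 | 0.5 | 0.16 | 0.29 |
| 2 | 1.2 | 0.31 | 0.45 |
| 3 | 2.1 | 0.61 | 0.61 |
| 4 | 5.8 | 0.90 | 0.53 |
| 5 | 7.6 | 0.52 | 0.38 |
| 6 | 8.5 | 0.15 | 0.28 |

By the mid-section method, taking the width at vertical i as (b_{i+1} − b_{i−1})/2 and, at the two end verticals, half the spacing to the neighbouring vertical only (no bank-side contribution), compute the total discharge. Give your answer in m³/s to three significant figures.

w_1 = (1.2 − 0.5)/2 = 0.35 m; q_1 = 0.29 × 0.16 × 0.35 = 0.01624 m³/s
w_2 = (2.1 − 0.5)/2 = 0.8 m; q_2 = 0.45 × 0.31 × 0.8 = 0.1116 m³/s
w_3 = (5.8 − 1.2)/2 = 2.3 m; q_3 = 0.61 × 0.61 × 2.3 = 0.8558 m³/s
w_4 = (7.6 − 2.1)/2 = 2.75 m; q_4 = 0.53 × 0.90 × 2.75 = 1.312 m³/s
w_5 = (8.5 − 5.8)/2 = 1.35 m; q_5 = 0.38 × 0.52 × 1.35 = 0.2668 m³/s
w_6 = (8.5 − 7.6)/2 = 0.45 m; q_6 = 0.28 × 0.15 × 0.45 = 0.01890 m³/s
Q = Σ qᵢ = 2.581 m³/s

2.58 m³/s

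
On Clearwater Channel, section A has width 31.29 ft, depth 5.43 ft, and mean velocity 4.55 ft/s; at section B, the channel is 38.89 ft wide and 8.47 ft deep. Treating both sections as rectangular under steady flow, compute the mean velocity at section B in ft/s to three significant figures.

Q = A₁V₁ = (31.29×5.43) × 4.55 = 773.1 ft³/s
A₂ = 38.89 × 8.47 = 329.4 ft²
V₂ = Q/A₂ = 773.1/329.4 = 2.347 ft/s

2.35 ft/s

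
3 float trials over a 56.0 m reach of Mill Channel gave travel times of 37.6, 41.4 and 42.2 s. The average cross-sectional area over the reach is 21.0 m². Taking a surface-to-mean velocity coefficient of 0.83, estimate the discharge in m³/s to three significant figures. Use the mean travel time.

t̄ = (37.6 + 41.4 + 42.2) / 3 = 40.4 s
v_surface = L / t̄ = 56.0 / 40.4 = 1.386 m/s
v_mean = 0.83 × 1.386 = 1.150 m/s
Q = A × v_mean = 21.0 × 1.150 = 24.16 m³/s

24.2 m³/s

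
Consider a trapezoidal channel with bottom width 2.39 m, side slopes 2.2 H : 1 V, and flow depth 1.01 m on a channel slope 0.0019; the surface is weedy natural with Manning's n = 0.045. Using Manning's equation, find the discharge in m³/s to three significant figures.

3.35 m³/s

A = (b + z·y)·y = (2.39 + 2.2×1.01)×1.01 = 4.658 m²
P = b + 2y√(1+z²) = 2.39 + 2×1.01×√(1+2.2²) = 7.272 m
R = A/P = 4.658/7.272 = 0.6406 m
Q = (1/n)·A·R^(2/3)·S^(1/2) = (1/0.045) × 4.658 × 0.6406^(2/3) × 0.0019^(1/2) = 3.353 m³/s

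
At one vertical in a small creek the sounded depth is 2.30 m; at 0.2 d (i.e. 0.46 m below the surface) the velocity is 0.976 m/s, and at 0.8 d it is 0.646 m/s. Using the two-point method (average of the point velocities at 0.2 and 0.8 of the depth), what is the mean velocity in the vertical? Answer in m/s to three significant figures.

0.811 m/s

v̄ = (0.976 + 0.646) / 2 = 0.8110 m/s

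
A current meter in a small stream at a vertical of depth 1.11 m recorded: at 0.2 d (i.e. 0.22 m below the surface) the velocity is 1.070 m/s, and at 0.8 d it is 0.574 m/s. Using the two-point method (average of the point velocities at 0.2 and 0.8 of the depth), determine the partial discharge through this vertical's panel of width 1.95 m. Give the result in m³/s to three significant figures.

v̄ = (1.070 + 0.574) / 2 = 0.8220 m/s
q = v̄ × d × w = 0.8220 × 1.11 × 1.95 = 1.779 m³/s

1.78 m³/s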